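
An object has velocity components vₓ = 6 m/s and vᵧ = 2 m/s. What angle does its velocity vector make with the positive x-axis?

θ = arctan(vᵧ/vₓ) = arctan(2/6) = 18.43°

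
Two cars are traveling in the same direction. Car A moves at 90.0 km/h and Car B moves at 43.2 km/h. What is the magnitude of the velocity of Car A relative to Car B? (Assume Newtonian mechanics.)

v_rel = |v_A - v_B| = |90.0 - 43.2| = 46.8 km/h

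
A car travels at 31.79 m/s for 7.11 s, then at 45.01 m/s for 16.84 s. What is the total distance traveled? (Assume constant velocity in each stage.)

d₁ = v₁t₁ = 31.79 × 7.11 = 226.0269 m
d₂ = v₂t₂ = 45.01 × 16.84 = 757.9684 m
d_total = 226.0269 + 757.9684 = 984.0 m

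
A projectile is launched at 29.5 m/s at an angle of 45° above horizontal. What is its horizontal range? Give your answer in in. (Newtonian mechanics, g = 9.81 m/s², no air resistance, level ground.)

R = v₀² × sin(2θ) / g = 29.5² × sin(2 × 45°) / 9.81 = 870.25 × 1.0 / 9.81 = 88.7105 m
R = 88.7105 m / 0.0254 = 3493 in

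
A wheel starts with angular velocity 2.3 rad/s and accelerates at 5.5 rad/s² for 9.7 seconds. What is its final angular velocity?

ω = ω₀ + αt = 2.3 + 5.5 × 9.7 = 55.65 rad/s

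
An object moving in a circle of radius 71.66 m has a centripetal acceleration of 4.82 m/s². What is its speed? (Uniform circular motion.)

v = √(a_c × r) = √(4.82 × 71.66) = 18.58 m/s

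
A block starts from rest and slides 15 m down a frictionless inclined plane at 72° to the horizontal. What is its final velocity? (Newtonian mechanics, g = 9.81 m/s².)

a = g sin(θ) = 9.81 × sin(72°) = 9.3299 m/s²
v = √(2ad) = √(2 × 9.3299 × 15) = 16.73 m/s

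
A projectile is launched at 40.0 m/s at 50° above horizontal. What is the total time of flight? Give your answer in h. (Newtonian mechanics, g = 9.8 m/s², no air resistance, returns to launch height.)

T = 2 × v₀ × sin(θ) / g = 2 × 40.0 × sin(50°) / 9.8 = 2 × 40.0 × 0.766044 / 9.8 = 6.25342 s
T = 6.25342 s / 3600.0 = 0.001737 h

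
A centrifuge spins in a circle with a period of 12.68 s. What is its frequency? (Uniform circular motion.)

f = 1/T = 1/12.68 = 0.0789 Hz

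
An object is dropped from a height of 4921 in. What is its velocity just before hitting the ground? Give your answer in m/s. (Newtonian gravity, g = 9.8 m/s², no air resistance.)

h = 4921 in × 0.0254 = 124.993 m
v = √(2gh) = √(2 × 9.8 × 124.993) = 49.5 m/s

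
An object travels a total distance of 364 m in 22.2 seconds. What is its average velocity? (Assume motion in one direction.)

v_avg = Δd / Δt = 364 / 22.2 = 16.4 m/s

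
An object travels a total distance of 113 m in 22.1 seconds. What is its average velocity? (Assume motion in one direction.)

v_avg = Δd / Δt = 113 / 22.1 = 5.11 m/s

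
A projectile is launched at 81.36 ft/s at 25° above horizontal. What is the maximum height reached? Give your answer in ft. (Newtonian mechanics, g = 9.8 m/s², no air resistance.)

v₀ = 81.36 ft/s × 0.3048 = 24.7985 m/s
H = v₀² × sin²(θ) / (2g) = 24.7985² × sin(25°)² / (2 × 9.8) = 614.966 × 0.178606 / 19.6 = 5.60391 m
H = 5.60391 m / 0.3048 = 18.39 ft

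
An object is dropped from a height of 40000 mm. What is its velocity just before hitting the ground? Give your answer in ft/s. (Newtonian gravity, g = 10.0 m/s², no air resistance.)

h = 40000 mm × 0.001 = 40.0 m
v = √(2gh) = √(2 × 10.0 × 40.0) = 28.2843 m/s
v = 28.2843 m/s / 0.3048 = 92.8 ft/s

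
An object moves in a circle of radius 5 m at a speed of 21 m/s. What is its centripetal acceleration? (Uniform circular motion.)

a_c = v²/r = 21²/5 = 441/5 = 88.2 m/s²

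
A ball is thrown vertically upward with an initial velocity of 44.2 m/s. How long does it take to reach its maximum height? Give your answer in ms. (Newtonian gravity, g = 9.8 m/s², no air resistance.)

t_up = v₀ / g = 44.2 / 9.8 = 4.5102 s
t_up = 4.5102 s / 0.001 = 4510 ms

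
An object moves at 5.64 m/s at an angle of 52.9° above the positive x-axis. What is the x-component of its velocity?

vₓ = v cos(θ) = 5.64 × cos(52.9°) = 3.4 m/s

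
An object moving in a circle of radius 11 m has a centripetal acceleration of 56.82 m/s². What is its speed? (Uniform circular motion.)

v = √(a_c × r) = √(56.82 × 11) = 25.0 m/s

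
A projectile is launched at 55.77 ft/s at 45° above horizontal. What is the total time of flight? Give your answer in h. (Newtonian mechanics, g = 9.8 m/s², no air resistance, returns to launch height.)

v₀ = 55.77 ft/s × 0.3048 = 16.9987 m/s
T = 2 × v₀ × sin(θ) / g = 2 × 16.9987 × sin(45°) / 9.8 = 2 × 16.9987 × 0.707107 / 9.8 = 2.45304 s
T = 2.45304 s / 3600.0 = 0.0006814 h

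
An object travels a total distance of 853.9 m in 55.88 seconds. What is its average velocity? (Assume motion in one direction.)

v_avg = Δd / Δt = 853.9 / 55.88 = 15.28 m/s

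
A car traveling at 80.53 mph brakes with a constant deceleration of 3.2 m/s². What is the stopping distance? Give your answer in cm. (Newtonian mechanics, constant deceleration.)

v₀ = 80.53 mph × 0.44704 = 36.0001 m/s
d = v₀² / (2a) = 36.0001² / (2 × 3.2) = 1296.01 / 6.4 = 202.502 m
d = 202.502 m / 0.01 = 20250 cm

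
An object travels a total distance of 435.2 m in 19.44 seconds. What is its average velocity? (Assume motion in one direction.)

v_avg = Δd / Δt = 435.2 / 19.44 = 22.39 m/s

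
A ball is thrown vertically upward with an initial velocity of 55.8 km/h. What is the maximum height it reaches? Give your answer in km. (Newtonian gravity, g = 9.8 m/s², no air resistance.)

v₀ = 55.8 km/h × 0.2777777777777778 = 15.5 m/s
h_max = v₀² / (2g) = 15.5² / (2 × 9.8) = 240.25 / 19.6 = 12.2577 m
h_max = 12.2577 m / 1000.0 = 0.01226 km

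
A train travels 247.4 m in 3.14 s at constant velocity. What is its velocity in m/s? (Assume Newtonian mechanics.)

v = d / t = 247.4 / 3.14 = 78.79 m/s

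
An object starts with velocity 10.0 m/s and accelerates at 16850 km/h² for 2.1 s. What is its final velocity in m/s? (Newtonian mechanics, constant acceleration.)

a = 16850 km/h² × 7.716049382716049e-05 = 1.30015 m/s²
v = v₀ + a × t = 10.0 + 1.30015 × 2.1 = 12.73 m/s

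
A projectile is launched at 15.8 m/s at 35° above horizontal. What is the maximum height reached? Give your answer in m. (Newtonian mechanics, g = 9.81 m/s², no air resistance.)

H = v₀² × sin²(θ) / (2g) = 15.8² × sin(35°)² / (2 × 9.81) = 249.64 × 0.32899 / 19.62 = 4.186 m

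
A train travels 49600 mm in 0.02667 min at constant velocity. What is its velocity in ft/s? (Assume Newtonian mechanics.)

d = 49600 mm × 0.001 = 49.6 m
t = 0.02667 min × 60.0 = 1.6002 s
v = d / t = 49.6 / 1.6002 = 30.9961 m/s
v = 30.9961 m/s / 0.3048 = 101.7 ft/s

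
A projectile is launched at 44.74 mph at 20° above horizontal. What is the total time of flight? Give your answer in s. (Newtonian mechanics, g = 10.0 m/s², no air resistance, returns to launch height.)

v₀ = 44.74 mph × 0.44704 = 20.0006 m/s
T = 2 × v₀ × sin(θ) / g = 2 × 20.0006 × sin(20°) / 10.0 = 2 × 20.0006 × 0.34202 / 10.0 = 1.368 s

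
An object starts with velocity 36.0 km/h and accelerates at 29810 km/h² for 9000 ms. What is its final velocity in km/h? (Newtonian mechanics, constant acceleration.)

v₀ = 36.0 km/h × 0.2777777777777778 = 10.0 m/s
a = 29810 km/h² × 7.716049382716049e-05 = 2.30015 m/s²
t = 9000 ms × 0.001 = 9.0 s
v = v₀ + a × t = 10.0 + 2.30015 × 9.0 = 30.7013 m/s
v = 30.7013 m/s / 0.2777777777777778 = 110.5 km/h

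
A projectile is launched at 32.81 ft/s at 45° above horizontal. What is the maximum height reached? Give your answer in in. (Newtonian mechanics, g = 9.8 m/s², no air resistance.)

v₀ = 32.81 ft/s × 0.3048 = 10.0005 m/s
H = v₀² × sin²(θ) / (2g) = 10.0005² × sin(45°)² / (2 × 9.8) = 100.01 × 0.5 / 19.6 = 2.55128 m
H = 2.55128 m / 0.0254 = 100.4 in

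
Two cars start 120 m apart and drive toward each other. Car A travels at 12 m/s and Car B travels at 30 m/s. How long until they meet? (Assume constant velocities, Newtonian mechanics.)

Combined speed: v_combined = 12 + 30 = 42 m/s
Time to meet: t = d/v_combined = 120/42 = 2.86 s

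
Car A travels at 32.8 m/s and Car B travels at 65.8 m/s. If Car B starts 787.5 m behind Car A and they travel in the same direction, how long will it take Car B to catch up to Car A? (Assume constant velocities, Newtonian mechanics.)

Relative speed: v_rel = 65.8 - 32.8 = 33.0 m/s
Time to catch: t = d₀/v_rel = 787.5/33.0 = 23.86 s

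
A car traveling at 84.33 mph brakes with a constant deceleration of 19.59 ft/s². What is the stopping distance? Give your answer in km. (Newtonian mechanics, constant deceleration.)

v₀ = 84.33 mph × 0.44704 = 37.6989 m/s
a = 19.59 ft/s² × 0.3048 = 5.97103 m/s²
d = v₀² / (2a) = 37.6989² / (2 × 5.97103) = 1421.21 / 11.9421 = 119.008 m
d = 119.008 m / 1000.0 = 0.119 km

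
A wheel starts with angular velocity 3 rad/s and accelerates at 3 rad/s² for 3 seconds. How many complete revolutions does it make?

θ = ω₀t + ½αt² = 3×3 + ½×3×3² = 22.5 rad
Total revolutions = θ/(2π) = 22.5/(2π) = 3.58
Complete revolutions = ⌊3.58⌋ = 3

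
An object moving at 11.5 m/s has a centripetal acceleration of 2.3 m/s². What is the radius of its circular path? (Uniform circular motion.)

r = v²/a_c = 11.5²/2.3 = 57.5 m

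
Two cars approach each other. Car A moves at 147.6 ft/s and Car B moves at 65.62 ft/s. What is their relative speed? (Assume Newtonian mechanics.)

v_rel = v_A + v_B = 147.6 + 65.62 = 213.22 ft/s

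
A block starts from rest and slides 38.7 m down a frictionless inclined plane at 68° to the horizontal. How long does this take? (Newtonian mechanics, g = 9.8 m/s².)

a = g sin(θ) = 9.8 × sin(68°) = 9.0864 m/s²
t = √(2d/a) = √(2 × 38.7 / 9.0864) = 2.92 s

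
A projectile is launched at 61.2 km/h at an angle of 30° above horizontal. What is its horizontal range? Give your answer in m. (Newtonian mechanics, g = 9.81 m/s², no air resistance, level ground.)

v₀ = 61.2 km/h × 0.2777777777777778 = 17.0 m/s
R = v₀² × sin(2θ) / g = 17.0² × sin(2 × 30°) / 9.81 = 289.0 × 0.866025 / 9.81 = 25.51 m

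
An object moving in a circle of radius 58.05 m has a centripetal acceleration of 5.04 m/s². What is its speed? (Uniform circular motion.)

v = √(a_c × r) = √(5.04 × 58.05) = 17.1 m/s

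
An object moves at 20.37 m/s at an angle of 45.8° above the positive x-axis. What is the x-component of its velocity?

vₓ = v cos(θ) = 20.37 × cos(45.8°) = 14.2 m/s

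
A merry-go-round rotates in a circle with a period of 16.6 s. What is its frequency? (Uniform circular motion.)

f = 1/T = 1/16.6 = 0.0602 Hz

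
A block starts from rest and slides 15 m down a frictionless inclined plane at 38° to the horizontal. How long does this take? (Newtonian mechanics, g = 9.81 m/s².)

a = g sin(θ) = 9.81 × sin(38°) = 6.0396 m/s²
t = √(2d/a) = √(2 × 15 / 6.0396) = 2.23 s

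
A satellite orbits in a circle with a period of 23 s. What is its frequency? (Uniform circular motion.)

f = 1/T = 1/23 = 0.0435 Hz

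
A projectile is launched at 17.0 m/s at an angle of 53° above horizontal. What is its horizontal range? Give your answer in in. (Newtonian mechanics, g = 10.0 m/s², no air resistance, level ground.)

R = v₀² × sin(2θ) / g = 17.0² × sin(2 × 53°) / 10.0 = 289.0 × 0.961262 / 10.0 = 27.7805 m
R = 27.7805 m / 0.0254 = 1094 in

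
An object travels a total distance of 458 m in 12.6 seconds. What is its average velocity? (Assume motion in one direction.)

v_avg = Δd / Δt = 458 / 12.6 = 36.35 m/s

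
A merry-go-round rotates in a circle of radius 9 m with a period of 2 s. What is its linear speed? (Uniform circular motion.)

v = 2πr/T = 2π×9/2 = 28.27 m/s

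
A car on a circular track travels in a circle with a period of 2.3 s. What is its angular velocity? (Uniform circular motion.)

ω = 2π/T = 2π/2.3 = 2.7318 rad/s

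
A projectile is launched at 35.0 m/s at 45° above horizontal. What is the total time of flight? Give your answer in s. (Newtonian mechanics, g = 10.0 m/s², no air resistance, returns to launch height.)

T = 2 × v₀ × sin(θ) / g = 2 × 35.0 × sin(45°) / 10.0 = 2 × 35.0 × 0.707107 / 10.0 = 4.95 s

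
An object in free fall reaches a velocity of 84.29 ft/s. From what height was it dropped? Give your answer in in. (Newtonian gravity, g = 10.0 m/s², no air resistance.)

v = 84.29 ft/s × 0.3048 = 25.6916 m/s
h = v² / (2g) = 25.6916² / (2 × 10.0) = 33.0029 m
h = 33.0029 m / 0.0254 = 1299 in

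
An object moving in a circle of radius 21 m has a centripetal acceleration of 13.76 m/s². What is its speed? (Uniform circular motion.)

v = √(a_c × r) = √(13.76 × 21) = 17.0 m/s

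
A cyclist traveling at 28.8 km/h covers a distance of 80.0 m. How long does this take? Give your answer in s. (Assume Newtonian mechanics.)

v = 28.8 km/h × 0.2777777777777778 = 8.0 m/s
t = d / v = 80.0 / 8.0 = 10.0 s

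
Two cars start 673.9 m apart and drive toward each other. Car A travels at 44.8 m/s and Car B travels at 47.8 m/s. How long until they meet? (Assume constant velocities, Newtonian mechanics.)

Combined speed: v_combined = 44.8 + 47.8 = 92.6 m/s
Time to meet: t = d/v_combined = 673.9/92.6 = 7.28 s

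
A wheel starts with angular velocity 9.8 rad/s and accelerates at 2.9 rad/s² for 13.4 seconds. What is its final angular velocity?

ω = ω₀ + αt = 9.8 + 2.9 × 13.4 = 48.66 rad/s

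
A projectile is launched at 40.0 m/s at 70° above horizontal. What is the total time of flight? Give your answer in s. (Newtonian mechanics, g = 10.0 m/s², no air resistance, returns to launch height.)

T = 2 × v₀ × sin(θ) / g = 2 × 40.0 × sin(70°) / 10.0 = 2 × 40.0 × 0.939693 / 10.0 = 7.518 s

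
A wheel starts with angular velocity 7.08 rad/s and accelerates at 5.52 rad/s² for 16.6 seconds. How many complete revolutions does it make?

θ = ω₀t + ½αt² = 7.08×16.6 + ½×5.52×16.6² = 878.0736 rad
Total revolutions = θ/(2π) = 878.0736/(2π) = 139.75
Complete revolutions = ⌊139.75⌋ = 139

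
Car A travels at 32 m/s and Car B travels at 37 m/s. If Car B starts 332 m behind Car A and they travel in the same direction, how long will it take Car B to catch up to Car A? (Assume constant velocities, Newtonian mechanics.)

Relative speed: v_rel = 37 - 32 = 5 m/s
Time to catch: t = d₀/v_rel = 332/5 = 66.4 s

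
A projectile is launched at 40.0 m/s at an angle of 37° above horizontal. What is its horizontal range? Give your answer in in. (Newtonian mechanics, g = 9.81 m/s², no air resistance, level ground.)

R = v₀² × sin(2θ) / g = 40.0² × sin(2 × 37°) / 9.81 = 1600.0 × 0.961262 / 9.81 = 156.781 m
R = 156.781 m / 0.0254 = 6172 in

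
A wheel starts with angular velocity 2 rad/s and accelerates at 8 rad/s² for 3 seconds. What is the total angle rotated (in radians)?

θ = ω₀t + ½αt² = 2×3 + ½×8×3² = 42.0 rad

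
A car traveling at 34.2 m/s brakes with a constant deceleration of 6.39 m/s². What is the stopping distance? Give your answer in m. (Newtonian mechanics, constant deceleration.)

d = v₀² / (2a) = 34.2² / (2 × 6.39) = 1169.64 / 12.78 = 91.52 m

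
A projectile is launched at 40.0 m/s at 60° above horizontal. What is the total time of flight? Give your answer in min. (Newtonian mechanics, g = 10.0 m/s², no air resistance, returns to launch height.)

T = 2 × v₀ × sin(θ) / g = 2 × 40.0 × sin(60°) / 10.0 = 2 × 40.0 × 0.866025 / 10.0 = 6.9282 s
T = 6.9282 s / 60.0 = 0.1155 min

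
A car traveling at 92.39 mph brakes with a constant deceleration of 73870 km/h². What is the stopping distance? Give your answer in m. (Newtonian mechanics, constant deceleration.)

v₀ = 92.39 mph × 0.44704 = 41.302 m/s
a = 73870 km/h² × 7.716049382716049e-05 = 5.69985 m/s²
d = v₀² / (2a) = 41.302² / (2 × 5.69985) = 1705.86 / 11.3997 = 149.6 m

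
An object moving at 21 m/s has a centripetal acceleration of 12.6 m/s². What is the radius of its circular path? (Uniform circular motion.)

r = v²/a_c = 21²/12.6 = 35.0 m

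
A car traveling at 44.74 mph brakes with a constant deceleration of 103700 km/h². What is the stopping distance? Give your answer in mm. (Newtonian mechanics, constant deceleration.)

v₀ = 44.74 mph × 0.44704 = 20.0006 m/s
a = 103700 km/h² × 7.716049382716049e-05 = 8.00154 m/s²
d = v₀² / (2a) = 20.0006² / (2 × 8.00154) = 400.024 / 16.0031 = 24.9967 m
d = 24.9967 m / 0.001 = 25000 mm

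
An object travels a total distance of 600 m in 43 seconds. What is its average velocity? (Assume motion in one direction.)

v_avg = Δd / Δt = 600 / 43 = 13.95 m/s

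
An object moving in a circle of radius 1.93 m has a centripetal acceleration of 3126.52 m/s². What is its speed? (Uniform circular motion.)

v = √(a_c × r) = √(3126.52 × 1.93) = 77.68 m/s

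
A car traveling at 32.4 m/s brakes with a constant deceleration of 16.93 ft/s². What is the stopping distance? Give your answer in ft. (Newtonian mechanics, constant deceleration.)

a = 16.93 ft/s² × 0.3048 = 5.16026 m/s²
d = v₀² / (2a) = 32.4² / (2 × 5.16026) = 1049.76 / 10.3205 = 101.716 m
d = 101.716 m / 0.3048 = 333.7 ft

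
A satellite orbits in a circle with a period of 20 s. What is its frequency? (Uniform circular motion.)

f = 1/T = 1/20 = 0.05 Hz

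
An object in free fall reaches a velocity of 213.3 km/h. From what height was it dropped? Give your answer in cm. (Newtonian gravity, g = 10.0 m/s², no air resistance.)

v = 213.3 km/h × 0.2777777777777778 = 59.25 m/s
h = v² / (2g) = 59.25² / (2 × 10.0) = 175.528 m
h = 175.528 m / 0.01 = 17550 cm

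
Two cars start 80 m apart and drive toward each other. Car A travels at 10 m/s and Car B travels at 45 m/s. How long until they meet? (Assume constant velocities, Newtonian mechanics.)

Combined speed: v_combined = 10 + 45 = 55 m/s
Time to meet: t = d/v_combined = 80/55 = 1.45 s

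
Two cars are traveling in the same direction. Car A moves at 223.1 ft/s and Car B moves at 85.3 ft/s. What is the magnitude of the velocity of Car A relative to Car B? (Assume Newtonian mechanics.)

v_rel = |v_A - v_B| = |223.1 - 85.3| = 137.8 ft/s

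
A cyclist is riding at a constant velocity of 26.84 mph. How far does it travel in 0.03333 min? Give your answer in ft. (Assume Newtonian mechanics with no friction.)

v = 26.84 mph × 0.44704 = 11.9986 m/s
t = 0.03333 min × 60.0 = 1.9998 s
d = v × t = 11.9986 × 1.9998 = 23.9948 m
d = 23.9948 m / 0.3048 = 78.72 ft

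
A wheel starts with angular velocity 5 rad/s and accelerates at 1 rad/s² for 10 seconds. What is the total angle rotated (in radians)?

θ = ω₀t + ½αt² = 5×10 + ½×1×10² = 100.0 rad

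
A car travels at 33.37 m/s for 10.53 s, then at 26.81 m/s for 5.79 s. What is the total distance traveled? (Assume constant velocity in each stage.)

d₁ = v₁t₁ = 33.37 × 10.53 = 351.3861 m
d₂ = v₂t₂ = 26.81 × 5.79 = 155.2299 m
d_total = 351.3861 + 155.2299 = 506.62 m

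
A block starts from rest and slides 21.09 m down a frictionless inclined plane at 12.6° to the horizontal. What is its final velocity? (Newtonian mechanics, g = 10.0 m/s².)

a = g sin(θ) = 10.0 × sin(12.6°) = 2.1814 m/s²
v = √(2ad) = √(2 × 2.1814 × 21.09) = 9.59 m/s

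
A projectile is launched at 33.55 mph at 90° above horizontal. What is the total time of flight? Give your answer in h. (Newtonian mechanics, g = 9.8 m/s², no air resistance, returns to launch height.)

v₀ = 33.55 mph × 0.44704 = 14.9982 m/s
T = 2 × v₀ × sin(θ) / g = 2 × 14.9982 × sin(90°) / 9.8 = 2 × 14.9982 × 1.0 / 9.8 = 3.06086 s
T = 3.06086 s / 3600.0 = 0.0008502 h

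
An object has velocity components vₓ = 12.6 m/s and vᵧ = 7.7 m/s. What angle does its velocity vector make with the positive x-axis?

θ = arctan(vᵧ/vₓ) = arctan(7.7/12.6) = 31.43°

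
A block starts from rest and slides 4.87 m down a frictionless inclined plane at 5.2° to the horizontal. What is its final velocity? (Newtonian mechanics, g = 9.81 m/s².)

a = g sin(θ) = 9.81 × sin(5.2°) = 0.8891 m/s²
v = √(2ad) = √(2 × 0.8891 × 4.87) = 2.94 m/s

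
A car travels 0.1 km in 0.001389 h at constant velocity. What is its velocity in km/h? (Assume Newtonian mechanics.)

d = 0.1 km × 1000.0 = 100.0 m
t = 0.001389 h × 3600.0 = 5.0004 s
v = d / t = 100.0 / 5.0004 = 19.9984 m/s
v = 19.9984 m/s / 0.2777777777777778 = 71.99 km/h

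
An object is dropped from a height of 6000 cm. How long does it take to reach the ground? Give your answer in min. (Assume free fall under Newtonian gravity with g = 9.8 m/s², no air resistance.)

h = 6000 cm × 0.01 = 60.0 m
t = √(2h/g) = √(2 × 60.0 / 9.8) = 3.49927 s
t = 3.49927 s / 60.0 = 0.05832 min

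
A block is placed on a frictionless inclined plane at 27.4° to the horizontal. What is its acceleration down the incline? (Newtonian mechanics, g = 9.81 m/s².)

a = g sin(θ) = 9.81 × sin(27.4°) = 9.81 × 0.4602 = 4.51 m/s²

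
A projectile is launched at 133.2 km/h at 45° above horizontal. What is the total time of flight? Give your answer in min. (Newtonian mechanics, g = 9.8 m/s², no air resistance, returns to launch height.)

v₀ = 133.2 km/h × 0.2777777777777778 = 37.0 m/s
T = 2 × v₀ × sin(θ) / g = 2 × 37.0 × sin(45°) / 9.8 = 2 × 37.0 × 0.707107 / 9.8 = 5.33938 s
T = 5.33938 s / 60.0 = 0.08899 min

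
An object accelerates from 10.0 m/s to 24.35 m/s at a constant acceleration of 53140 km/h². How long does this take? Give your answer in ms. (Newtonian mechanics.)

a = 53140 km/h² × 7.716049382716049e-05 = 4.10031 m/s²
t = (v - v₀) / a = (24.35 - 10.0) / 4.10031 = 3.49974 s
t = 3.49974 s / 0.001 = 3500 ms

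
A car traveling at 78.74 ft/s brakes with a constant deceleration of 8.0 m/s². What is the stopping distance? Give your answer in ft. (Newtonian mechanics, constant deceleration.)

v₀ = 78.74 ft/s × 0.3048 = 24.0 m/s
d = v₀² / (2a) = 24.0² / (2 × 8.0) = 576.0 / 16.0 = 36.0 m
d = 36.0 m / 0.3048 = 118.1 ft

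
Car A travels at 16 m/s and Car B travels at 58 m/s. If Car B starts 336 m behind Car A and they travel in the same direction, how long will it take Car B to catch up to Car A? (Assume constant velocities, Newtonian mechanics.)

Relative speed: v_rel = 58 - 16 = 42 m/s
Time to catch: t = d₀/v_rel = 336/42 = 8.0 s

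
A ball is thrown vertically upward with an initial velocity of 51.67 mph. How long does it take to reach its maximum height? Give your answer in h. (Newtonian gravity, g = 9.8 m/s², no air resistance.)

v₀ = 51.67 mph × 0.44704 = 23.0986 m/s
t_up = v₀ / g = 23.0986 / 9.8 = 2.357 s
t_up = 2.357 s / 3600.0 = 0.0006547 h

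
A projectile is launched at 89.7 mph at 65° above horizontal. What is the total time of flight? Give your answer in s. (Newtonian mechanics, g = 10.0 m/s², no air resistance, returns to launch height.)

v₀ = 89.7 mph × 0.44704 = 40.0995 m/s
T = 2 × v₀ × sin(θ) / g = 2 × 40.0995 × sin(65°) / 10.0 = 2 × 40.0995 × 0.906308 / 10.0 = 7.268 s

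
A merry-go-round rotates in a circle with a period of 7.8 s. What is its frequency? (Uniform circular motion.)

f = 1/T = 1/7.8 = 0.1282 Hz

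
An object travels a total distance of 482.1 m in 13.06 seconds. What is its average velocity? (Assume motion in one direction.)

v_avg = Δd / Δt = 482.1 / 13.06 = 36.91 m/s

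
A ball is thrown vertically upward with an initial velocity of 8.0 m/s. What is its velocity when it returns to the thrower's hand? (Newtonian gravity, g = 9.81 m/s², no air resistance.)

By conservation of energy (no air resistance), the ball returns to the throw height with the same speed as launch, but directed downward.
|v_ground| = v₀ = 8.0 m/s
v_ground = 8.0 m/s (downward)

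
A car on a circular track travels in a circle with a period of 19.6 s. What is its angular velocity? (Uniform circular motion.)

ω = 2π/T = 2π/19.6 = 0.3206 rad/s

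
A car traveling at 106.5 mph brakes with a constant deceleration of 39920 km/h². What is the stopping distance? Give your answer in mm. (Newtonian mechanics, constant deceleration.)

v₀ = 106.5 mph × 0.44704 = 47.6098 m/s
a = 39920 km/h² × 7.716049382716049e-05 = 3.08025 m/s²
d = v₀² / (2a) = 47.6098² / (2 × 3.08025) = 2266.69 / 6.1605 = 367.939 m
d = 367.939 m / 0.001 = 367900 mm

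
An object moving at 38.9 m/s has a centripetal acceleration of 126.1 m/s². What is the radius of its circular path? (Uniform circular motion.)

r = v²/a_c = 38.9²/126.1 = 12.0 m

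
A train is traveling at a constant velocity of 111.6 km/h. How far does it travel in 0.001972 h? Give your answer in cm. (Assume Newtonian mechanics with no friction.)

v = 111.6 km/h × 0.2777777777777778 = 31.0 m/s
t = 0.001972 h × 3600.0 = 7.0992 s
d = v × t = 31.0 × 7.0992 = 220.075 m
d = 220.075 m / 0.01 = 22010 cm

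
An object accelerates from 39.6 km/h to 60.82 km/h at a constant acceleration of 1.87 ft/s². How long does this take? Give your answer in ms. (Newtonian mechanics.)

v₀ = 39.6 km/h × 0.2777777777777778 = 11.0 m/s
v = 60.82 km/h × 0.2777777777777778 = 16.8944 m/s
a = 1.87 ft/s² × 0.3048 = 0.569976 m/s²
t = (v - v₀) / a = (16.8944 - 11.0) / 0.569976 = 10.3415 s
t = 10.3415 s / 0.001 = 10340 ms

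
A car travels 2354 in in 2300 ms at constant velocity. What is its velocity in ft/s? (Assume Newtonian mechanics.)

d = 2354 in × 0.0254 = 59.7916 m
t = 2300 ms × 0.001 = 2.3 s
v = d / t = 59.7916 / 2.3 = 25.9963 m/s
v = 25.9963 m/s / 0.3048 = 85.29 ft/s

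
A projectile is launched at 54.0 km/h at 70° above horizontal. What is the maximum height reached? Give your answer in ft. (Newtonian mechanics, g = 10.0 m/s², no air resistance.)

v₀ = 54.0 km/h × 0.2777777777777778 = 15.0 m/s
H = v₀² × sin²(θ) / (2g) = 15.0² × sin(70°)² / (2 × 10.0) = 225.0 × 0.883022 / 20.0 = 9.934 m
H = 9.934 m / 0.3048 = 32.59 ft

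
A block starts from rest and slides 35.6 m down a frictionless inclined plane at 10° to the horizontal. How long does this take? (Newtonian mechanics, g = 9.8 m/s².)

a = g sin(θ) = 9.8 × sin(10°) = 1.7018 m/s²
t = √(2d/a) = √(2 × 35.6 / 1.7018) = 6.47 s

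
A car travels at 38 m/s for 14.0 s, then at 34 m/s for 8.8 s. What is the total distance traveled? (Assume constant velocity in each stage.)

d₁ = v₁t₁ = 38 × 14.0 = 532.0 m
d₂ = v₂t₂ = 34 × 8.8 = 299.2 m
d_total = 532.0 + 299.2 = 831.2 m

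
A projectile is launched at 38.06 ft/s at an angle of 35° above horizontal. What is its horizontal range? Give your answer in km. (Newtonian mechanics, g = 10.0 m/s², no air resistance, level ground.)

v₀ = 38.06 ft/s × 0.3048 = 11.6007 m/s
R = v₀² × sin(2θ) / g = 11.6007² × sin(2 × 35°) / 10.0 = 134.576 × 0.939693 / 10.0 = 12.646 m
R = 12.646 m / 1000.0 = 0.01265 km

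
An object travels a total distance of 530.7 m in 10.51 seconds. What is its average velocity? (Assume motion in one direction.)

v_avg = Δd / Δt = 530.7 / 10.51 = 50.49 m/s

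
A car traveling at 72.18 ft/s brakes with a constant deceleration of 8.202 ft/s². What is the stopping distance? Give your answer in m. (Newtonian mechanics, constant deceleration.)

v₀ = 72.18 ft/s × 0.3048 = 22.0005 m/s
a = 8.202 ft/s² × 0.3048 = 2.49997 m/s²
d = v₀² / (2a) = 22.0005² / (2 × 2.49997) = 484.022 / 4.99994 = 96.81 m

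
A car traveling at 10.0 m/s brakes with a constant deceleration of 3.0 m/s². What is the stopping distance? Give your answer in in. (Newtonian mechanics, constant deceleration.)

d = v₀² / (2a) = 10.0² / (2 × 3.0) = 100.0 / 6.0 = 16.6667 m
d = 16.6667 m / 0.0254 = 656.2 in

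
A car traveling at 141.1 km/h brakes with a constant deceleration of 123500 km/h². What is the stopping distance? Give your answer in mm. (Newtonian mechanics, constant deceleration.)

v₀ = 141.1 km/h × 0.2777777777777778 = 39.1944 m/s
a = 123500 km/h² × 7.716049382716049e-05 = 9.52932 m/s²
d = v₀² / (2a) = 39.1944² / (2 × 9.52932) = 1536.2 / 19.0586 = 80.604 m
d = 80.604 m / 0.001 = 80600 mm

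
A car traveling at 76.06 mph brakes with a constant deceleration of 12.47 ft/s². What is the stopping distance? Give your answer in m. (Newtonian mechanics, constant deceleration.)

v₀ = 76.06 mph × 0.44704 = 34.0019 m/s
a = 12.47 ft/s² × 0.3048 = 3.80086 m/s²
d = v₀² / (2a) = 34.0019² / (2 × 3.80086) = 1156.13 / 7.60172 = 152.1 m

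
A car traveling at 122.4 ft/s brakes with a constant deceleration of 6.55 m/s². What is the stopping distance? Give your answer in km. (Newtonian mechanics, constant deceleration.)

v₀ = 122.4 ft/s × 0.3048 = 37.3075 m/s
d = v₀² / (2a) = 37.3075² / (2 × 6.55) = 1391.85 / 13.1 = 106.248 m
d = 106.248 m / 1000.0 = 0.1062 km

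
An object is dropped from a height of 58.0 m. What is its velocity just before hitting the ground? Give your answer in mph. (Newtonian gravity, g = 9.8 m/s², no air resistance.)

v = √(2gh) = √(2 × 9.8 × 58.0) = 33.7165 m/s
v = 33.7165 m/s / 0.44704 = 75.42 mph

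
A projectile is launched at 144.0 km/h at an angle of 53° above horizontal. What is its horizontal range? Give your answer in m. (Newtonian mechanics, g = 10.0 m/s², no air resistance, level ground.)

v₀ = 144.0 km/h × 0.2777777777777778 = 40.0 m/s
R = v₀² × sin(2θ) / g = 40.0² × sin(2 × 53°) / 10.0 = 1600.0 × 0.961262 / 10.0 = 153.8 m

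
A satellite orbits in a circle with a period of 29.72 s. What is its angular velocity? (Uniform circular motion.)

ω = 2π/T = 2π/29.72 = 0.2114 rad/s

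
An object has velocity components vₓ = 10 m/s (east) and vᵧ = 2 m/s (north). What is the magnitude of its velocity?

|v| = √(vₓ² + vᵧ²) = √(10² + 2²) = √(104) = 10.2 m/s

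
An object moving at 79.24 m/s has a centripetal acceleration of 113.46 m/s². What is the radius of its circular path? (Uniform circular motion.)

r = v²/a_c = 79.24²/113.46 = 55.34 m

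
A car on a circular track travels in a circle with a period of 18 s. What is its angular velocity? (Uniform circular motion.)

ω = 2π/T = 2π/18 = 0.3491 rad/s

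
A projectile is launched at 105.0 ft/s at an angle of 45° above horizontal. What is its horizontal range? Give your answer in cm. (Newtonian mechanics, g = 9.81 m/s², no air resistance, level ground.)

v₀ = 105.0 ft/s × 0.3048 = 32.004 m/s
R = v₀² × sin(2θ) / g = 32.004² × sin(2 × 45°) / 9.81 = 1024.26 × 1.0 / 9.81 = 104.41 m
R = 104.41 m / 0.01 = 10440 cm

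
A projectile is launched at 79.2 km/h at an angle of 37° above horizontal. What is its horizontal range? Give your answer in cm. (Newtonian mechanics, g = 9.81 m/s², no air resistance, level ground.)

v₀ = 79.2 km/h × 0.2777777777777778 = 22.0 m/s
R = v₀² × sin(2θ) / g = 22.0² × sin(2 × 37°) / 9.81 = 484.0 × 0.961262 / 9.81 = 47.4262 m
R = 47.4262 m / 0.01 = 4743 cm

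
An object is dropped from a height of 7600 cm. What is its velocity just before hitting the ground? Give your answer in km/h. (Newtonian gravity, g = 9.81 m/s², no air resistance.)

h = 7600 cm × 0.01 = 76.0 m
v = √(2gh) = √(2 × 9.81 × 76.0) = 38.615 m/s
v = 38.615 m/s / 0.2777777777777778 = 139.0 km/h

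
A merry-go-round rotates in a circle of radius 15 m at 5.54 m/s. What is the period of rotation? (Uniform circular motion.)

T = 2πr/v = 2π×15/5.54 = 17.01 s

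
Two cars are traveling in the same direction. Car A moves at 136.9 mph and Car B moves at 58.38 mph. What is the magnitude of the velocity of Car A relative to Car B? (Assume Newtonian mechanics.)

v_rel = |v_A - v_B| = |136.9 - 58.38| = 78.52 mph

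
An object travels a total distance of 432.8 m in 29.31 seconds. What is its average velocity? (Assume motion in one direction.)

v_avg = Δd / Δt = 432.8 / 29.31 = 14.77 m/s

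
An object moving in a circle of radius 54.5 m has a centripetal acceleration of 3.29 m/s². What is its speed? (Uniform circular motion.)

v = √(a_c × r) = √(3.29 × 54.5) = 13.39 m/s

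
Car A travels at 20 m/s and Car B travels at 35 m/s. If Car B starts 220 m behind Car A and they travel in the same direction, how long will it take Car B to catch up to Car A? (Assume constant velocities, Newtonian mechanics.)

Relative speed: v_rel = 35 - 20 = 15 m/s
Time to catch: t = d₀/v_rel = 220/15 = 14.67 s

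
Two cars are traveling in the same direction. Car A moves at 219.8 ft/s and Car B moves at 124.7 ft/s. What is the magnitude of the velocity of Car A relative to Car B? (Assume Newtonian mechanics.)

v_rel = |v_A - v_B| = |219.8 - 124.7| = 95.1 ft/s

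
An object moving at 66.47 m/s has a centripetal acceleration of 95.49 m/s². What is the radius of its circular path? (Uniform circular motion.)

r = v²/a_c = 66.47²/95.49 = 46.27 m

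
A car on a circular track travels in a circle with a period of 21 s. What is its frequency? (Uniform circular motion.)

f = 1/T = 1/21 = 0.0476 Hz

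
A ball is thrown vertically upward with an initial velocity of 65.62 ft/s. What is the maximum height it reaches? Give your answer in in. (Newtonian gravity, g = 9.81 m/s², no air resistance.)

v₀ = 65.62 ft/s × 0.3048 = 20.001 m/s
h_max = v₀² / (2g) = 20.001² / (2 × 9.81) = 400.04 / 19.62 = 20.3894 m
h_max = 20.3894 m / 0.0254 = 802.7 in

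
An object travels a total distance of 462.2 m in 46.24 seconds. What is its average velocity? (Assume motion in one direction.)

v_avg = Δd / Δt = 462.2 / 46.24 = 10.0 m/s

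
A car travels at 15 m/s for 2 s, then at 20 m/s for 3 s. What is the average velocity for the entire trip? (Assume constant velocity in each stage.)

d₁ = v₁t₁ = 15 × 2 = 30 m
d₂ = v₂t₂ = 20 × 3 = 60 m
d_total = 90 m, t_total = 5 s
v_avg = d_total/t_total = 90/5 = 18.0 m/s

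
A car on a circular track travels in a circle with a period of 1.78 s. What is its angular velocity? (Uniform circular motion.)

ω = 2π/T = 2π/1.78 = 3.5299 rad/s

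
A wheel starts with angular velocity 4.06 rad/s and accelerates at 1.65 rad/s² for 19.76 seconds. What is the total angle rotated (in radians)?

θ = ω₀t + ½αt² = 4.06×19.76 + ½×1.65×19.76² = 402.35 rad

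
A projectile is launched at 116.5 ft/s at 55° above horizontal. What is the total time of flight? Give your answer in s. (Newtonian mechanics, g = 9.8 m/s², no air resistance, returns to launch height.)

v₀ = 116.5 ft/s × 0.3048 = 35.5092 m/s
T = 2 × v₀ × sin(θ) / g = 2 × 35.5092 × sin(55°) / 9.8 = 2 × 35.5092 × 0.819152 / 9.8 = 5.936 s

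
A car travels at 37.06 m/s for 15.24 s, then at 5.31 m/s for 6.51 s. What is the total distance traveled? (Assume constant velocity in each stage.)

d₁ = v₁t₁ = 37.06 × 15.24 = 564.7944 m
d₂ = v₂t₂ = 5.31 × 6.51 = 34.5681 m
d_total = 564.7944 + 34.5681 = 599.36 m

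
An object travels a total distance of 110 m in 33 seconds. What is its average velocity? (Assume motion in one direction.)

v_avg = Δd / Δt = 110 / 33 = 3.33 m/s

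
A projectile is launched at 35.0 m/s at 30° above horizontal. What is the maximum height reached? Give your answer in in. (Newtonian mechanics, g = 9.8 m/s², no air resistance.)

H = v₀² × sin²(θ) / (2g) = 35.0² × sin(30°)² / (2 × 9.8) = 1225.0 × 0.25 / 19.6 = 15.625 m
H = 15.625 m / 0.0254 = 615.2 in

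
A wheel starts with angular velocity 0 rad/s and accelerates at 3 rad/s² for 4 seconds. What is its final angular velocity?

ω = ω₀ + αt = 0 + 3 × 4 = 12 rad/s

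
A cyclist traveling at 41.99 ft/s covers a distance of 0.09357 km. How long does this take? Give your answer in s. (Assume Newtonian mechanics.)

d = 0.09357 km × 1000.0 = 93.57 m
v = 41.99 ft/s × 0.3048 = 12.7986 m/s
t = d / v = 93.57 / 12.7986 = 7.311 s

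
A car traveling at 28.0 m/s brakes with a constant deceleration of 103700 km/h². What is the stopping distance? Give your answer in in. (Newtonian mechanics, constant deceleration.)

a = 103700 km/h² × 7.716049382716049e-05 = 8.00154 m/s²
d = v₀² / (2a) = 28.0² / (2 × 8.00154) = 784.0 / 16.0031 = 48.9905 m
d = 48.9905 m / 0.0254 = 1929 in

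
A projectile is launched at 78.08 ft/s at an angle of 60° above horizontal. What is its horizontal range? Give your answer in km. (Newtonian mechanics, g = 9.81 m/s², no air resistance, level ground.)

v₀ = 78.08 ft/s × 0.3048 = 23.7988 m/s
R = v₀² × sin(2θ) / g = 23.7988² × sin(2 × 60°) / 9.81 = 566.383 × 0.866025 / 9.81 = 50.0002 m
R = 50.0002 m / 1000.0 = 0.05 km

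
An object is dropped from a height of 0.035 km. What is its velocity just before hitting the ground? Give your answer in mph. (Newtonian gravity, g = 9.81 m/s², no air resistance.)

h = 0.035 km × 1000.0 = 35.0 m
v = √(2gh) = √(2 × 9.81 × 35.0) = 26.205 m/s
v = 26.205 m/s / 0.44704 = 58.62 mph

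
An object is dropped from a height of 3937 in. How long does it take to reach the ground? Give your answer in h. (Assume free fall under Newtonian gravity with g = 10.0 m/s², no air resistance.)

h = 3937 in × 0.0254 = 99.9998 m
t = √(2h/g) = √(2 × 99.9998 / 10.0) = 4.47213 s
t = 4.47213 s / 3600.0 = 0.001242 h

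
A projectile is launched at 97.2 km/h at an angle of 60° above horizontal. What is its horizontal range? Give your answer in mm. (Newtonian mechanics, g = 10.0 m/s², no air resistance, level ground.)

v₀ = 97.2 km/h × 0.2777777777777778 = 27.0 m/s
R = v₀² × sin(2θ) / g = 27.0² × sin(2 × 60°) / 10.0 = 729.0 × 0.866025 / 10.0 = 63.1332 m
R = 63.1332 m / 0.001 = 63130 mm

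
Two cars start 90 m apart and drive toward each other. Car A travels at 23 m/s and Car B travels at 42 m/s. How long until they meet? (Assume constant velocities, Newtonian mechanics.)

Combined speed: v_combined = 23 + 42 = 65 m/s
Time to meet: t = d/v_combined = 90/65 = 1.38 s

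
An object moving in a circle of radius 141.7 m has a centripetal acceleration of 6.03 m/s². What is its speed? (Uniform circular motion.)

v = √(a_c × r) = √(6.03 × 141.7) = 29.23 m/s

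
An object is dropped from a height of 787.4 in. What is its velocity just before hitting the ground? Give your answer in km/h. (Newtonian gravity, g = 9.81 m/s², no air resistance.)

h = 787.4 in × 0.0254 = 20.0 m
v = √(2gh) = √(2 × 9.81 × 20.0) = 19.8091 m/s
v = 19.8091 m/s / 0.2777777777777778 = 71.31 km/h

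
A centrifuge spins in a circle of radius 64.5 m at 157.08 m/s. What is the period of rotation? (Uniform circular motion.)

T = 2πr/v = 2π×64.5/157.08 = 2.58 s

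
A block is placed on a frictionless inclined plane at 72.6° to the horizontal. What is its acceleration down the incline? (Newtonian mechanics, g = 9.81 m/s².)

a = g sin(θ) = 9.81 × sin(72.6°) = 9.81 × 0.9542 = 9.36 m/s²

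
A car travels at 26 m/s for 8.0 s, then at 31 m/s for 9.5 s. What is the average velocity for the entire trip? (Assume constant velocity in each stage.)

d₁ = v₁t₁ = 26 × 8.0 = 208.0 m
d₂ = v₂t₂ = 31 × 9.5 = 294.5 m
d_total = 502.5 m, t_total = 17.5 s
v_avg = d_total/t_total = 502.5/17.5 = 28.71 m/s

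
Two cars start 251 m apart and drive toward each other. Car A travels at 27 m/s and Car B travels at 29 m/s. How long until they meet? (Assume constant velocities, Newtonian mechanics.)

Combined speed: v_combined = 27 + 29 = 56 m/s
Time to meet: t = d/v_combined = 251/56 = 4.48 s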